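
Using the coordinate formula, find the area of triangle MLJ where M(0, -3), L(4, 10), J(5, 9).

Shoelace: Area = (1/2)|0(10-9) + 4(9--3) + 5(-3-10)| = (1/2)(17) = 17/2

17/2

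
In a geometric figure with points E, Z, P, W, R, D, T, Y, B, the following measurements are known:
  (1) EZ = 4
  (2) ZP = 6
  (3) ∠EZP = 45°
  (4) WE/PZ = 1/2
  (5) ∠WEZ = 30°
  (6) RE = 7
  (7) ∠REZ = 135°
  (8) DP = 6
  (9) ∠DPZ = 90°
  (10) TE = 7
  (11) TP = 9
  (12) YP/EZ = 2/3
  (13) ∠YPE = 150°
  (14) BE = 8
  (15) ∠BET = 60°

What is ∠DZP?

Step 1: By the law of cosines on triangle ZPD: ZD² = 6² + 6² − 2·6·6·cos(90°) = 72, so ZD = 6·√2.
Step 2: By the inverse law of cosines on triangle DZP: cos(∠DZP) = ((6·√2)² + 6² − 6²) / (2·6·√2·6) = 72/101.82 = 0.7071, so ∠DZP = 45°.

Therefore, the measure of angle ∠DZP = 45°.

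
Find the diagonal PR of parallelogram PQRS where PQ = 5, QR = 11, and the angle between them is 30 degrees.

Using the law of cosines:
d^2 = 5^2 + 11^2 - 2(5)(11)cos(30 degrees)
d^2 = 25 + 121 - 110*sqrt(3)/2
d^2 = 146 - 55*sqrt(3)
d = sqrt(146 - 55*sqrt(3))

sqrt(146 - 55*sqrt(3))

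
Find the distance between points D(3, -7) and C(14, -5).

d = sqrt((14 - 3)^2 + (-5 - -7)^2)
d = sqrt(11^2 + 2^2)
d = sqrt(121 + 4)
d = sqrt(125) = 5*sqrt(5)

5*sqrt(5)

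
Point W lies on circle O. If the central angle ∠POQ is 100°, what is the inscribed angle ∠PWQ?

An inscribed angle intercepts an arc from a point on the circle, while the central angle intercepts the same arc from the center.
The inscribed angle is always half the central angle: 100° / 2 = 50°.

50°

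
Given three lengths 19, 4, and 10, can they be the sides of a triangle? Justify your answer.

Check the triangle inequality: 4 + 10 = 14 ≤ 19.
Since the sum of two sides does not exceed the third, no triangle can be formed.

No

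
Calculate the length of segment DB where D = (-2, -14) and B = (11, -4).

d = sqrt((11 - -2)^2 + (-4 - -14)^2)
d = sqrt(13^2 + 10^2)
d = sqrt(169 + 100)
d = sqrt(269)

sqrt(269)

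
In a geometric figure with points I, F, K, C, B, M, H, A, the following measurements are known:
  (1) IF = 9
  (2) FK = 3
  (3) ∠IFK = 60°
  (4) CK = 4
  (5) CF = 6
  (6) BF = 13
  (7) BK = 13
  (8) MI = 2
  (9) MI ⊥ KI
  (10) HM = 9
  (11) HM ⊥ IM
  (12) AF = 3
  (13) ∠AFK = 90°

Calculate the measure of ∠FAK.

Step 1: By the law of cosines on triangle AFK: AK² = 3² + 3² − 2·3·3·cos(90°) = 18, so AK = 3·√2.
Step 2: By the inverse law of cosines on triangle FAK: cos(∠FAK) = (3² + (3·√2)² − 3²) / (2·3·3·√2) = 18/25.46 = 0.7071, so ∠FAK = 45°.

Therefore, the measure of angle ∠FAK = 45°.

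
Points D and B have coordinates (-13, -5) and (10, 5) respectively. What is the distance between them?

d = sqrt((23)^2 + (10)^2) = sqrt(629)

sqrt(629)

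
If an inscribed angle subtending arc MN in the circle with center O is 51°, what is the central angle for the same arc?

Central angle = 2 × 51° = 102° (inscribed angle theorem).

102°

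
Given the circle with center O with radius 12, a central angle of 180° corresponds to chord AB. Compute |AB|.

Drop a perpendicular from the center to the chord, bisecting both the chord and the central angle.
Each half-chord = r sin(θ/2) = 12 sin(90°).
The full chord = 2 × 12 × sin(90°) = 24.

24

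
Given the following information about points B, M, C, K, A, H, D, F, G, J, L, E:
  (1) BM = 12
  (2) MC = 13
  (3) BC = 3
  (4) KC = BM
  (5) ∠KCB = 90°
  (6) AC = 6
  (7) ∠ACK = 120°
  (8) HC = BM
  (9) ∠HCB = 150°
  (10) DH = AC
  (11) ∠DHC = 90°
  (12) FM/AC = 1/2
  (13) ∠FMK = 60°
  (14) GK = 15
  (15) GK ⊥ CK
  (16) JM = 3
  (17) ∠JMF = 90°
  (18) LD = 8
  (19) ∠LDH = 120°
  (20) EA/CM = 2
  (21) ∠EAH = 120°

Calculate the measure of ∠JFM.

From the given relations: FM = 1/2·AC = 1/2·6 = 3.
Step 1: By the law of cosines on triangle FMJ: FJ² = 3² + 3² − 2·3·3·cos(90°) = 18, so FJ = 3·√2.
Step 2: By the inverse law of cosines on triangle JFM: cos(∠JFM) = ((3·√2)² + 3² − 3²) / (2·3·√2·3) = 18/25.46 = 0.7071, so ∠JFM = 45°.

Therefore, the measure of angle ∠JFM = 45°.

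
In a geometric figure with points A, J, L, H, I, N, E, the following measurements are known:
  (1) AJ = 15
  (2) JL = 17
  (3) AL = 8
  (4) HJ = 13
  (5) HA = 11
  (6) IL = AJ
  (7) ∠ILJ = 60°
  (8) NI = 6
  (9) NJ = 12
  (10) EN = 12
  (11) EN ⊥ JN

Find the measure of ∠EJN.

Step 1: By the law of cosines on triangle JNE: JE² = 12² + 12² − 2·12·12·cos(90°) = 288, so JE = 12·√2.
Step 2: By the inverse law of cosines on triangle EJN: cos(∠EJN) = ((12·√2)² + 12² − 12²) / (2·12·√2·12) = 288/407.29 = 0.7071, so ∠EJN = 45°.

Therefore, the measure of angle ∠EJN = 45°.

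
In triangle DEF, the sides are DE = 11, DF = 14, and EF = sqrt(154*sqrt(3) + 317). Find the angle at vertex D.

By the inverse law of cosines: cos(D) = (DE² + DF² - EF²) / (2 × DE × DF)
cos(D) = (11² + 14² - (sqrt(154*sqrt(3) + 317))²) / (2 × 11 × 14)
cos(D) = (121 + 196 - (154*sqrt(3) + 317)) / 308
cos(D) = -sqrt(3)/2
D = arccos(-sqrt(3)/2) = 150°

150°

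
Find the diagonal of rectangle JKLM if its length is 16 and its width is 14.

d = sqrt(16^2 + 14^2) = sqrt(452) = 2*sqrt(113)

2*sqrt(113)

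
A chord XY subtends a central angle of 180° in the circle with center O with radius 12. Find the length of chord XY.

Chord length = 2r sin(θ/2)
= 2 × 12 × sin(180°/2)
= 2 × 12 × sin(90°)
= 24

24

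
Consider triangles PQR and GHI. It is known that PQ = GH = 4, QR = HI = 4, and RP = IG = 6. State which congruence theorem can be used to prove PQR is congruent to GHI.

The given information matches SSS: All three pairs of corresponding sides are equal (Side-Side-Side).

SSS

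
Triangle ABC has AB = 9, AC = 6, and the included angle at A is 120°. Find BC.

When two sides and the included angle are known, the law of cosines gives the third side.
c^2 = a^2 + b^2 - 2ab cos(C) generalizes the Pythagorean theorem to non-right triangles.
Here: BC^2 = 81 + 36 - 108*(-1/2) = 171
BC = 3*sqrt(19)

3*sqrt(19)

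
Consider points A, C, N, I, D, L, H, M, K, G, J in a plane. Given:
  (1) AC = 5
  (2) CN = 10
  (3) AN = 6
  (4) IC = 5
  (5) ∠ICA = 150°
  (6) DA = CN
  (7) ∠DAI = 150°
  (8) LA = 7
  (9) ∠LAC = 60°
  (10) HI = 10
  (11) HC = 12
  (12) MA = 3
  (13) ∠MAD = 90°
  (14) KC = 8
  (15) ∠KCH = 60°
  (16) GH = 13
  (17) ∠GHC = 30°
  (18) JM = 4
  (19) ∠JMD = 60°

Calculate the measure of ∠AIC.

Step 1: By the law of cosines on triangle ICA: IA² = 5² + 5² − 2·5·5·cos(150°) = 93.3, so IA ≈ 9.66.
Step 2: By the inverse law of cosines on triangle AIC: cos(∠AIC) = (9.66² + 5² − 5²) / (2·9.66·5) = 93.3/96.59 = 0.9659, so ∠AIC = 15°.

Therefore, the measure of angle ∠AIC = 15°.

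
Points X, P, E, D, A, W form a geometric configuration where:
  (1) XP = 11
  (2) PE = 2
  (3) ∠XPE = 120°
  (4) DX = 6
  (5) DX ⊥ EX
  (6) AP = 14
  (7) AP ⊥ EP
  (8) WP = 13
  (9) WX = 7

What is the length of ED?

Step 1: By the law of cosines on triangle EPX: EX² = 2² + 11² − 2·2·11·cos(120°) = 147, so EX = 7·√3.
Step 2: By the law of cosines on triangle EXD: ED² = (7·√3)² + 6² − 2·7·√3·6·cos(90°) = 183, so ED = √183.

Therefore, the length of ED = √183.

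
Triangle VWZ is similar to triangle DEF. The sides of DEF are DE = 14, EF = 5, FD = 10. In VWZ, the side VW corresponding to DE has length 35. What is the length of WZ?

k = 35/14 = 5/2. WZ = 5/2 * 5 = 25/2.

25/2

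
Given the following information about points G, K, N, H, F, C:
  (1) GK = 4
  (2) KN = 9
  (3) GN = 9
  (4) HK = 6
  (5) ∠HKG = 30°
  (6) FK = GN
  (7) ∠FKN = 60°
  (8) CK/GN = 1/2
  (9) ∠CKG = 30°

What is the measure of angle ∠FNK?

From the given relations: FK = GN = 9.
Step 1: By the law of cosines on triangle NKF: NF² = 9² + 9² − 2·9·9·cos(60°) = 81, so NF = 9.
Step 2: By the inverse law of cosines on triangle FNK: cos(∠FNK) = (9² + 9² − 9²) / (2·9·9) = 81/162 = 0.5, so ∠FNK = 60°.

Therefore, the measure of angle ∠FNK = 60°.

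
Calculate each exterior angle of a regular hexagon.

Each exterior angle of a regular n-gon is 360 / n.
For n = 6: 360 / 6 = 60 degrees.

60 degrees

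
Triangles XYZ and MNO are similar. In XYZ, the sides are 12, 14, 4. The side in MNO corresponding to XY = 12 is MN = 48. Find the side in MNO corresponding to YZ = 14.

Since the triangles are similar, the ratio of corresponding sides is constant.
Scale factor k = MN / XY = 48 / 12 = 4
NO = k * YZ = 4 * 14 = 56

56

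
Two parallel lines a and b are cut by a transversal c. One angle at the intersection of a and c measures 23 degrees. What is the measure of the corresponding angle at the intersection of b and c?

Corresponding angles are equal: 23 degrees.

23 degrees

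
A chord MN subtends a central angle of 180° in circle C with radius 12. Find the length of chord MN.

Chord = 2(12) sin(90°) = 24

24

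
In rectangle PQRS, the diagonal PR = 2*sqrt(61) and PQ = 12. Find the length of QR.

The diagonal of a rectangle forms a right triangle with the two sides.
Rearranging the Pythagorean theorem: missing side = sqrt(d^2 - known^2).
= sqrt(244 - 144) = sqrt(100) = 10.

10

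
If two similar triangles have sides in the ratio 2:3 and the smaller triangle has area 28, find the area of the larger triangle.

The ratio of areas of similar triangles = (side ratio)^2.
Side ratio = 2:3, so area ratio = 4:9.
Area of the larger triangle / Area of the smaller triangle = 9/4
Area of the larger triangle = 28 * 9/4 = 63

63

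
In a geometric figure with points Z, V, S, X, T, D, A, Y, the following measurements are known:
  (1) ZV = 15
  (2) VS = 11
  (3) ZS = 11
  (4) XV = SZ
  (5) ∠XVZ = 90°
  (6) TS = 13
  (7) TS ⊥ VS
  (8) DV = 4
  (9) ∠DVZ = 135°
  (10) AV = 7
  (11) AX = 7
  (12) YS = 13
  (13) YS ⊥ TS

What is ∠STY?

Step 1: By the law of cosines on triangle TSY: TY² = 13² + 13² − 2·13·13·cos(90°) = 338, so TY = 13·√2.
Step 2: By the inverse law of cosines on triangle STY: cos(∠STY) = (13² + (13·√2)² − 13²) / (2·13·13·√2) = 338/478 = 0.7071, so ∠STY = 45°.

Therefore, the measure of angle ∠STY = 45°.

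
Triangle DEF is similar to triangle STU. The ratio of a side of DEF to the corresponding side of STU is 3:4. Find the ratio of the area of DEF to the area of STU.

Area scales with the square of linear dimensions. If every length is multiplied by 3/4, then the area is multiplied by (3/4)^2 = 9/16.
The area ratio is 9:16.

9:16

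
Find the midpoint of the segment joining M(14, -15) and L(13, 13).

M = ((x₁ + x₂)/2, (y₁ + y₂)/2)
= ((14 + 13)/2, (-15 + 13)/2)
= (27/2, -2/2) = (27/2, -1)

(27/2, -1)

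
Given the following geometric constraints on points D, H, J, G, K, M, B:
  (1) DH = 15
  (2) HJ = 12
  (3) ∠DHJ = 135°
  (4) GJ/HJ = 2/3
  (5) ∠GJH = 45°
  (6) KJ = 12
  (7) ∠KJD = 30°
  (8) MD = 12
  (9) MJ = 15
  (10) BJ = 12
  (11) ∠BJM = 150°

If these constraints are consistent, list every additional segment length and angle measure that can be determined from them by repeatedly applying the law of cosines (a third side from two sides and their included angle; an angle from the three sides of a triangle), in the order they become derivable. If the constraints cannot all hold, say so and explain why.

The constraints are consistent. Derivable facts, in order:
After 1 step:
- DJ ≈ 24.97
- HG ≈ 8.5
- MB ≈ 26.09
After 2 steps:
- DK ≈ 15.77
- ∠BMJ = 13.29°
- ∠DJH = 25.14°
- ∠DJM = 19.86°
- ∠DMJ = 135°
- ∠GHJ = 41.73°
- ∠HDJ = 19.86°
- ∠HGJ = 93.27°
- ∠JBM = 16.71°
- ∠JDM = 25.14°
After 3 steps:
- ∠DKJ = 127.63°
- ∠JDK = 22.37°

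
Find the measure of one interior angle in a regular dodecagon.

Each interior angle of a regular n-gon is (n - 2) * 180 / n.
For n = 12: (12 - 2) * 180 / 12 = 1800/12 = 150 degrees.

150 degrees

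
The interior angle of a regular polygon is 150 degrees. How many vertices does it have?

Exterior angle = 180 - 150 = 30. n = 360 / 30 = 12.

12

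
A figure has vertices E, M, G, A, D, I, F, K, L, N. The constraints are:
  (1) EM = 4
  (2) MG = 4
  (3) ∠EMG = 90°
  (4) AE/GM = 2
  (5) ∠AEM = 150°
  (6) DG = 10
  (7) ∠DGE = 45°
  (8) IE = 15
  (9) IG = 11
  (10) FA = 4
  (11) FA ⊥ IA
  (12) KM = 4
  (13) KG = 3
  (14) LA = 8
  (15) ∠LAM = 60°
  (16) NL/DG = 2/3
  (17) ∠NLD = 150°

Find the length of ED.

Step 1: By the law of cosines on triangle EMG: EG² = 4² + 4² − 2·4·4·cos(90°) = 32, so EG = 4·√2.
Step 2: By the law of cosines on triangle EGD: ED² = (4·√2)² + 10² − 2·4·√2·10·cos(45°) = 52, so ED = 2·√13.

Therefore, the length of ED = 2·√13.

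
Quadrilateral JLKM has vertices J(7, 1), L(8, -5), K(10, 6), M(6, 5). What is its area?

The Shoelace formula works by pairing each vertex with the next (cycling back to the first).
For each pair, compute x_i*y_(i+1) - x_(i+1)*y_i:
  (7*-5 - 8*1) = -43
  (8*6 - 10*-5) = 98
  (10*5 - 6*6) = 14
  (6*1 - 7*5) = -29
Taking half the absolute value of the total: Area = (1/2)(40) = 20.

20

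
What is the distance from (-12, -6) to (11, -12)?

d = sqrt((11 - -12)^2 + (-12 - -6)^2)
d = sqrt(23^2 + -6^2)
d = sqrt(529 + 36)
d = sqrt(565)

sqrt(565)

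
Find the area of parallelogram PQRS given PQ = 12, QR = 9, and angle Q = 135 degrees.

Area = 12 * 9 * sin(135°) = 108 * sqrt(2)/2 = 54*sqrt(2)

54*sqrt(2)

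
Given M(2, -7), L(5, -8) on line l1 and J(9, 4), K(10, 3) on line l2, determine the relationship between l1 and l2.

Slope of line 1: m1 = (-8 - -7)/(5 - 2) = -1/3 = -1/3
Slope of line 2: m2 = (3 - 4)/(10 - 9) = -1/1 = -1
For parallel lines we need equal slopes: -1/3 != -1.
For perpendicular lines we need m1*m2 = -1: (-1/3)(-1) = 1/3 != -1.
Since neither condition holds, the lines are neither parallel nor perpendicular.

Neither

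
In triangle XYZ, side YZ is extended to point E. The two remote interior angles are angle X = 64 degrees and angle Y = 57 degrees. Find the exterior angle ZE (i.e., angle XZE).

Exterior angle = 64 + 57 = 121 degrees (exterior angle theorem).

121 degrees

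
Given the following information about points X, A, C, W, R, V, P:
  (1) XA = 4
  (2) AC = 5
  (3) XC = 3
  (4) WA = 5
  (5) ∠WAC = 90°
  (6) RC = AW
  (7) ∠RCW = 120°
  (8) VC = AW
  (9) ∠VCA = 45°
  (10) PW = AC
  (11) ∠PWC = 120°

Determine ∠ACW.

Step 1: By the law of cosines on triangle CAW: CW² = 5² + 5² − 2·5·5·cos(90°) = 50, so CW = 5·√2.
Step 2: By the inverse law of cosines on triangle ACW: cos(∠ACW) = (5² + (5·√2)² − 5²) / (2·5·5·√2) = 50/70.71 = 0.7071, so ∠ACW = 45°.

Therefore, the measure of angle ∠ACW = 45°.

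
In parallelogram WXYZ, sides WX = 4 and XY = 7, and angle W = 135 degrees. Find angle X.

Consecutive angles are supplementary: angle X = 180 - 135 = 45 degrees.

45 degrees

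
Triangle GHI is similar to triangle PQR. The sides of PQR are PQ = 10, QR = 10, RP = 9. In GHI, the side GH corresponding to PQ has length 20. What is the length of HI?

Similar triangles have proportional sides. Setting up the proportion:
GH / PQ = HI / QR
20 / 10 = HI / 10
HI = 10 * 20 / 10 = 20.

20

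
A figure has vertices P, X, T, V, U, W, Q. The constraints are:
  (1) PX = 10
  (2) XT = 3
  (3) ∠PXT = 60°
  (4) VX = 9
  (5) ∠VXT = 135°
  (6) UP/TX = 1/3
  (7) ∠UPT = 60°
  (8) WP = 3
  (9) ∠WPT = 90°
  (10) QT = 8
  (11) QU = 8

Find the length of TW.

Step 1: By the law of cosines on triangle PXT: PT² = 10² + 3² − 2·10·3·cos(60°) = 79, so PT = √79.
Step 2: By the law of cosines on triangle TPW: TW² = √79² + 3² − 2·√79·3·cos(90°) = 88, so TW = 2·√22.

Therefore, the length of TW = 2·√22.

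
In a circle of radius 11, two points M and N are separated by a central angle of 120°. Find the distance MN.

Chord = 2(11) sin(60°) = 11*sqrt(3)

11*sqrt(3)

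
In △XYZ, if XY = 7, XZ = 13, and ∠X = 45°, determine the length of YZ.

Law of cosines: YZ^2 = 7^2 + 13^2 - 2(7)(13)cos(45°) = 218 - 91*sqrt(2), so YZ = sqrt(218 - 91*sqrt(2)).

sqrt(218 - 91*sqrt(2))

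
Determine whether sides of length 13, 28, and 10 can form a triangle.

Check the triangle inequality: 13 + 10 = 23 ≤ 28.
Since the sum of two sides does not exceed the third, no triangle can be formed.

No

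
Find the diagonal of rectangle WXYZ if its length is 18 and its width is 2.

d = sqrt(18^2 + 2^2) = sqrt(328) = 2*sqrt(82)

2*sqrt(82)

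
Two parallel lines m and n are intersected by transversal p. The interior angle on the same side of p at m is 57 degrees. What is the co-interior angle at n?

Co-interior (same-side interior) angles are between the parallel lines on the same side of the transversal.
Unlike corresponding or alternate interior angles, they are supplementary rather than equal.
So the angle = 180 - 57 = 123 degrees.

123 degrees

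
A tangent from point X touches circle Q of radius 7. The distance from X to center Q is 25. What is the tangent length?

The tangent, radius, and line from the external point to the center form a right triangle.
The right angle is where the tangent meets the radius.
By the Pythagorean theorem: tangent² + 7² = 25²
tangent² = 625 - 49 = 576
tangent = 24

24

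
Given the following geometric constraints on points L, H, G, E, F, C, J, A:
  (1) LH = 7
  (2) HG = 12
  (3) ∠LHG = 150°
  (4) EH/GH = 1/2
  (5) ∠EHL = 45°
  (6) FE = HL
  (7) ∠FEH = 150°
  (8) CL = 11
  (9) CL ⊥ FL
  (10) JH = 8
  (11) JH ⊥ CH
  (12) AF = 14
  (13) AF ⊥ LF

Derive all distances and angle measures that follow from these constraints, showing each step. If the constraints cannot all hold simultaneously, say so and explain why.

The constraints are consistent.

From the given relations:
  EH = 1/2·GH = 1/2·12 = 6
  FE = HL = 7

Step 1: From LH = 7, HG = 12, and ∠LHG = 150°, by the law of cosines:
  LG² = LH² + HG² - 2·LH·HG·cos(150°) = 49 + 144 + 145.5 = 338.5
  LG ≈ 18.4

Step 2: From LH = 7, HE = 6, and ∠LHE = 45°, by the law of cosines:
  LE² = LH² + HE² - 2·LH·HE·cos(45°) = 49 + 36 - 59.4 = 25.6
  LE ≈ 5.06

Step 3: From HE = 6, EF = 7, and ∠HEF = 150°, by the law of cosines:
  HF² = HE² + EF² - 2·HE·EF·cos(150°) = 36 + 49 + 72.75 = 157.7
  HF ≈ 12.56

Step 4: From LE = 5.06, LH = 7, EH = 6, by the inverse law of cosines:
  cos(∠ELH) = (LE² + LH² - EH²) / (2·LE·LH)
  ∠ELH = 56.98°

Step 5: From LG = 18.4, LH = 7, GH = 12, by the inverse law of cosines:
  cos(∠GLH) = (LG² + LH² - GH²) / (2·LG·LH)
  ∠GLH = 19.03°

Step 6: From HE = 6, HF = 12.56, EF = 7, by the inverse law of cosines:
  cos(∠EHF) = (HE² + HF² - EF²) / (2·HE·HF)
  ∠EHF = 16.18°

Step 7: From GH = 12, GL = 18.4, HL = 7, by the inverse law of cosines:
  cos(∠HGL) = (GH² + GL² - HL²) / (2·GH·GL)
  ∠HGL = 10.97°

Step 8: From EH = 6, EL = 5.06, HL = 7, by the inverse law of cosines:
  cos(∠HEL) = (EH² + EL² - HL²) / (2·EH·EL)
  ∠HEL = 78.02°

Step 9: From FE = 7, FH = 12.56, EH = 6, by the inverse law of cosines:
  cos(∠EFH) = (FE² + FH² - EH²) / (2·FE·FH)
  ∠EFH = 13.82°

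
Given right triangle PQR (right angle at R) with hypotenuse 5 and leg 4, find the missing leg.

QR = sqrt(5^2 - 4^2) = sqrt(9) = 3

3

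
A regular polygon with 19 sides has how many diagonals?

The number of diagonals in an n-gon is n(n - 3)/2.
For n = 19: 19(19 - 3)/2 = 19 × 16 / 2 = 152.

152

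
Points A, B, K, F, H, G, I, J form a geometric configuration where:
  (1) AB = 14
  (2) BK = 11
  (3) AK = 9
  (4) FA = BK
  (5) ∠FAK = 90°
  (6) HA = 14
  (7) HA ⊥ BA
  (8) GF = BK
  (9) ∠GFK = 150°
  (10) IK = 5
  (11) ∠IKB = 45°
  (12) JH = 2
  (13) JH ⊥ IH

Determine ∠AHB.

Step 1: By the law of cosines on triangle HAB: HB² = 14² + 14² − 2·14·14·cos(90°) = 392, so HB = 14·√2.
Step 2: By the inverse law of cosines on triangle AHB: cos(∠AHB) = (14² + (14·√2)² − 14²) / (2·14·14·√2) = 392/554.37 = 0.7071, so ∠AHB = 45°.

Therefore, the measure of angle ∠AHB = 45°.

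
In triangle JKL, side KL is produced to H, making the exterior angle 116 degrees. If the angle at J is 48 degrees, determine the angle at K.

angle K = 116 - 48 = 68 degrees (exterior angle theorem).

68 degrees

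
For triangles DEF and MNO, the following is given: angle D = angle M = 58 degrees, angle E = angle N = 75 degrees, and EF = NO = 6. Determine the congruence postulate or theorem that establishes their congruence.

The given information matches AAS: Two pairs of corresponding angles and a non-included side are equal (Angle-Angle-Side).

AAS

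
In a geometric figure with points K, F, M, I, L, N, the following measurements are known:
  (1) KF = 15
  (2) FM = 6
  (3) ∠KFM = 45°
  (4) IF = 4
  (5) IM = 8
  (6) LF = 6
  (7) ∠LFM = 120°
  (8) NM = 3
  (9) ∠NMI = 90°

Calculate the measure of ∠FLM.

Step 1: By the law of cosines on triangle LFM: LM² = 6² + 6² − 2·6·6·cos(120°) = 108, so LM = 6·√3.
Step 2: By the inverse law of cosines on triangle FLM: cos(∠FLM) = (6² + (6·√3)² − 6²) / (2·6·6·√3) = 108/124.71 = 0.866, so ∠FLM = 30°.

Therefore, the measure of angle ∠FLM = 30°.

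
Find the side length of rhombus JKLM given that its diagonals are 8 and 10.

The diagonals of a rhombus bisect each other at right angles.
Half-diagonals: 8/2 = 4 and 10/2 = 5
side = sqrt(4^2 + 5^2)
side = sqrt(16 + 25)
side = sqrt(41)

sqrt(41)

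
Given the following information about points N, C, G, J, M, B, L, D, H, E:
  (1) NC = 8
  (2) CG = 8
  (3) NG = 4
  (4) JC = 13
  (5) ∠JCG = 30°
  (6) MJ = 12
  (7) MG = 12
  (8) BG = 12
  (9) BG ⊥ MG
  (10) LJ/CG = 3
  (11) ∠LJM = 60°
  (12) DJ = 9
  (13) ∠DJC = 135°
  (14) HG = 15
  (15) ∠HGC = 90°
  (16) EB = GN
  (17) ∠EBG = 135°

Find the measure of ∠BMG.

Step 1: By the law of cosines on triangle MGB: MB² = 12² + 12² − 2·12·12·cos(90°) = 288, so MB = 12·√2.
Step 2: By the inverse law of cosines on triangle BMG: cos(∠BMG) = ((12·√2)² + 12² − 12²) / (2·12·√2·12) = 288/407.29 = 0.7071, so ∠BMG = 45°.

Therefore, the measure of angle ∠BMG = 45°.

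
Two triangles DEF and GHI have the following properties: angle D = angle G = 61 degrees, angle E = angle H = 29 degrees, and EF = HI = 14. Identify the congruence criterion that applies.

Consider the given information: angle D = angle G = 61 degrees, angle E = angle H = 29 degrees, and EF = HI = 14
This is not SAS or HL: SAS requires two sides and the included angle between them. HL only applies to right triangles with matching hypotenuse and leg.
The correct criterion is AAS. Two pairs of corresponding angles and a non-included side are equal (Angle-Angle-Side).

AAS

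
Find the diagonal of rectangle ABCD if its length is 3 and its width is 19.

Using the Pythagorean theorem:
d² = 3² + 19² = 9 + 361 = 370
d = sqrt(370)

sqrt(370)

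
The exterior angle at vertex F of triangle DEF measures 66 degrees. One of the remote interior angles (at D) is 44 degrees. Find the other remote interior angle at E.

By the exterior angle theorem: exterior angle = sum of remote interior angles.
66 = 44 + angle E
angle E = 66 - 44 = 22 degrees

22 degrees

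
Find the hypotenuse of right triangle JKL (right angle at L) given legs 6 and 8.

JK = sqrt(6^2 + 8^2) = sqrt(100) = 10

10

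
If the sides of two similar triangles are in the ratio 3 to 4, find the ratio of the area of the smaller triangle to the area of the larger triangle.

Area scales with the square of linear dimensions. If every length is multiplied by 3/4, then the area is multiplied by (3/4)^2 = 9/16.
The area ratio is 9:16.

9:16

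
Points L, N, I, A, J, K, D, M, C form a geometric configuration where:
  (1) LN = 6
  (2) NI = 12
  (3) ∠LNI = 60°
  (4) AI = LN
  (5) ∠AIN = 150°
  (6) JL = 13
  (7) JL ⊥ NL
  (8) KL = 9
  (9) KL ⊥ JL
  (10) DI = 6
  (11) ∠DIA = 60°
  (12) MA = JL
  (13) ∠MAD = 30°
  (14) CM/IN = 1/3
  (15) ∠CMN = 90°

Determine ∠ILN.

Step 1: By the law of cosines on triangle LNI: LI² = 6² + 12² − 2·6·12·cos(60°) = 108, so LI = 6·√3.
Step 2: By the inverse law of cosines on triangle ILN: cos(∠ILN) = ((6·√3)² + 6² − 12²) / (2·6·√3·6) = 0/124.71 = 0, so ∠ILN = 90°.

Therefore, the measure of angle ∠ILN = 90°.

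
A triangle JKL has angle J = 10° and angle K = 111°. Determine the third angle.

The interior angles sum to 180°: angle L = 180 - 10 - 111 = 59°.
The triangle is obtuse (angles 10°, 111°, 59°).

59 degrees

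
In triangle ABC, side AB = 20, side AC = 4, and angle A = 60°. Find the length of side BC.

When two sides and the included angle are known, the law of cosines gives the third side.
c^2 = a^2 + b^2 - 2ab cos(C) generalizes the Pythagorean theorem to non-right triangles.
Here: BC^2 = 400 + 16 - 160*(1/2) = 336
BC = 4*sqrt(21)

4*sqrt(21)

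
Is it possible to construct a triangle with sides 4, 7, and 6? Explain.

Yes.
The triangle inequality requires that the sum of any two sides exceeds the third.
Here 4 + 6 = 10 > 7, so the condition is met.

Yes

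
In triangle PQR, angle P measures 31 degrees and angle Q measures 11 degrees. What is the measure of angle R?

By the triangle angle sum property, the three interior angles of any triangle add up to 180°.
We know angle P = 31° and angle Q = 11°, so their sum is 42°.
Therefore angle R = 180° - 42° = 138°.

138 degrees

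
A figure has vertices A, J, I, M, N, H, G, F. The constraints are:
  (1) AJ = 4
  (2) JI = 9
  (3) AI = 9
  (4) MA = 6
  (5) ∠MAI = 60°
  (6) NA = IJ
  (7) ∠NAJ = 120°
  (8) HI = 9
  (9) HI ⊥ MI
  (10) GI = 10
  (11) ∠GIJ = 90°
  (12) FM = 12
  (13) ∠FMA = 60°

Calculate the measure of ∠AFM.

Step 1: By the law of cosines on triangle FMA: FA² = 12² + 6² − 2·12·6·cos(60°) = 108, so FA = 6·√3.
Step 2: By the inverse law of cosines on triangle AFM: cos(∠AFM) = ((6·√3)² + 12² − 6²) / (2·6·√3·12) = 216/249.42 = 0.866, so ∠AFM = 30°.

Therefore, the measure of angle ∠AFM = 30°.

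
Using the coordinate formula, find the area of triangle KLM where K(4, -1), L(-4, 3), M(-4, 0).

Shoelace: Area = (1/2)|4(3-0) + -4(0--1) + -4(-1-3)| = (1/2)(24) = 12

12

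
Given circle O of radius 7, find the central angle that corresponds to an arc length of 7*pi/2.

The full circumference is 2πr = 14*pi.
The arc is 7*pi/2 / 14*pi = 1/4 of the full circle.
So the central angle = 1/4 × 360° = 90°.

90°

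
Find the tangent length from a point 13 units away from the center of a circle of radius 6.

The tangent, radius, and line from the external point to the center form a right triangle.
The right angle is where the tangent meets the radius.
By the Pythagorean theorem: tangent² + 6² = 13²
tangent² = 169 - 36 = 133
tangent = sqrt(133)

sqrt(133)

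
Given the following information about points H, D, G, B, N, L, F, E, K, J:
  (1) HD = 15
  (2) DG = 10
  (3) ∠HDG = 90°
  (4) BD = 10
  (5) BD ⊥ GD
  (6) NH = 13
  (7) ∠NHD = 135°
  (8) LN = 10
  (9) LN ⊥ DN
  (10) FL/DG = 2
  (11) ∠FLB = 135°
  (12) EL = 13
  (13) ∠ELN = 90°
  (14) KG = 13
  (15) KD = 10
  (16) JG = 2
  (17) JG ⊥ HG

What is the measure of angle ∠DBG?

Step 1: By the law of cosines on triangle BDG: BG² = 10² + 10² − 2·10·10·cos(90°) = 200, so BG = 10·√2.
Step 2: By the inverse law of cosines on triangle DBG: cos(∠DBG) = (10² + (10·√2)² − 10²) / (2·10·10·√2) = 200/282.84 = 0.7071, so ∠DBG = 45°.

Therefore, the measure of angle ∠DBG = 45°.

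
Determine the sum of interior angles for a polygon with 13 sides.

The sum of interior angles of an n-sided polygon is (n - 2) * 180.
For n = 13: (13 - 2) * 180 = 11 * 180 = 1980 degrees.

1980 degrees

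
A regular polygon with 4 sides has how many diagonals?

Total line segments between 4 vertices = C(4,2) = 6.
Subtract the 4 sides: 6 - 4 = 2 diagonals.

2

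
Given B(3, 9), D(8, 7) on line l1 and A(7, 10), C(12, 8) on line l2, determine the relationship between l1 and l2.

Slope of line 1: m1 = (7 - 9)/(8 - 3) = -2/5 = -2/5
Slope of line 2: m2 = (8 - 10)/(12 - 7) = -2/5 = -2/5
Two lines are parallel if and only if they have equal slopes (or both are vertical).
Here m1 = m2 = -2/5, confirming the lines are parallel.

Parallel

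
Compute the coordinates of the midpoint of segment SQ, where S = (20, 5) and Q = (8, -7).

M = ((x₁ + x₂)/2, (y₁ + y₂)/2)
= ((20 + 8)/2, (5 + -7)/2)
= (28/2, -2/2) = (14, -1)

(14, -1)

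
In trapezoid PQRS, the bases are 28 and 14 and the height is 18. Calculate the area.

A trapezoid's area equals the midsegment times the height.
The midsegment is (28 + 14) / 2 = 21.
Area = 21 * 18 = 378.

378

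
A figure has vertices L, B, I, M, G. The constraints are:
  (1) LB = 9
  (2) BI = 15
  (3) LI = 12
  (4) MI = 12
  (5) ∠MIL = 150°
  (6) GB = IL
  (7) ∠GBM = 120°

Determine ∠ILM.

Step 1: By the law of cosines on triangle LIM: LM² = 12² + 12² − 2·12·12·cos(150°) = 537.42, so LM ≈ 23.18.
Step 2: By the inverse law of cosines on triangle ILM: cos(∠ILM) = (12² + 23.18² − 12²) / (2·12·23.18) = 537.42/556.37 = 0.9659, so ∠ILM = 15°.

Therefore, the measure of angle ∠ILM = 15°.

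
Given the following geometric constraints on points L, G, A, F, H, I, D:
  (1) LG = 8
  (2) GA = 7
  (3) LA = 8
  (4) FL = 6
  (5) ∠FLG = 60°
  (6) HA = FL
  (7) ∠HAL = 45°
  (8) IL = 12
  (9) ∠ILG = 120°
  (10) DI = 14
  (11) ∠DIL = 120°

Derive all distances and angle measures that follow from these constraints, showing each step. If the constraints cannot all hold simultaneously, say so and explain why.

The constraints are consistent.

From the given relations:
  HA = FL = 6

Step 1: From LA = 8, AH = 6, and ∠LAH = 45°, by the law of cosines:
  LH² = LA² + AH² - 2·LA·AH·cos(45°) = 64 + 36 - 67.88 = 32.12
  LH ≈ 5.67

Step 2: From LI = 12, ID = 14, and ∠LID = 120°, by the law of cosines:
  LD² = LI² + ID² - 2·LI·ID·cos(120°) = 144 + 196 + 168 = 508
  LD = 2·√127

Step 3: From GL = 8, LF = 6, and ∠GLF = 60°, by the law of cosines:
  GF² = GL² + LF² - 2·GL·LF·cos(60°) = 64 + 36 - 48 = 52
  GF = 2·√13

Step 4: From GL = 8, LI = 12, and ∠GLI = 120°, by the law of cosines:
  GI² = GL² + LI² - 2·GL·LI·cos(120°) = 64 + 144 + 96 = 304
  GI = 4·√19

Step 5: From LA = 8, LG = 8, AG = 7, by the inverse law of cosines:
  cos(∠ALG) = (LA² + LG² - AG²) / (2·LA·LG)
  ∠ALG = 51.89°

Step 6: From GA = 7, GL = 8, AL = 8, by the inverse law of cosines:
  cos(∠AGL) = (GA² + GL² - AL²) / (2·GA·GL)
  ∠AGL = 64.06°

Step 7: From AG = 7, AL = 8, GL = 8, by the inverse law of cosines:
  cos(∠GAL) = (AG² + AL² - GL²) / (2·AG·AL)
  ∠GAL = 64.06°

Step 8: From LA = 8, LH = 5.67, AH = 6, by the inverse law of cosines:
  cos(∠ALH) = (LA² + LH² - AH²) / (2·LA·LH)
  ∠ALH = 48.47°

Step 9: From LD = 2·√127, LI = 12, DI = 14, by the inverse law of cosines:
  cos(∠DLI) = (LD² + LI² - DI²) / (2·LD·LI)
  ∠DLI = 32.54°

Step 10: From GF = 2·√13, GL = 8, FL = 6, by the inverse law of cosines:
  cos(∠FGL) = (GF² + GL² - FL²) / (2·GF·GL)
  ∠FGL = 46.1°

Step 11: From GI = 4·√19, GL = 8, IL = 12, by the inverse law of cosines:
  cos(∠IGL) = (GI² + GL² - IL²) / (2·GI·GL)
  ∠IGL = 36.59°

Step 12: From FG = 2·√13, FL = 6, GL = 8, by the inverse law of cosines:
  cos(∠GFL) = (FG² + FL² - GL²) / (2·FG·FL)
  ∠GFL = 73.9°

Step 13: From HA = 6, HL = 5.67, AL = 8, by the inverse law of cosines:
  cos(∠AHL) = (HA² + HL² - AL²) / (2·HA·HL)
  ∠AHL = 86.53°

Step 14: From IG = 4·√19, IL = 12, GL = 8, by the inverse law of cosines:
  cos(∠GIL) = (IG² + IL² - GL²) / (2·IG·IL)
  ∠GIL = 23.41°

Step 15: From DI = 14, DL = 2·√127, IL = 12, by the inverse law of cosines:
  cos(∠IDL) = (DI² + DL² - IL²) / (2·DI·DL)
  ∠IDL = 27.46°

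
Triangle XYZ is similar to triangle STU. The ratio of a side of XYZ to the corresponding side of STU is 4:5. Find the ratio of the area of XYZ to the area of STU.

The ratio of areas of similar triangles equals the square of the side ratio.
Side ratio = 4:5
Area ratio = (4/5)^2 = 16/25 = 16:25

16:25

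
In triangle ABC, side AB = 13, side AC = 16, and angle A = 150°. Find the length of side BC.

By the law of cosines: BC^2 = AB^2 + AC^2 - 2*AB*AC*cos(A)
BC^2 = 13^2 + 16^2 - 2*13*16*cos(150°)
BC^2 = 169 + 256 - 416*(-sqrt(3)/2)
BC^2 = 208*sqrt(3) + 425
BC = sqrt(208*sqrt(3) + 425)

sqrt(208*sqrt(3) + 425)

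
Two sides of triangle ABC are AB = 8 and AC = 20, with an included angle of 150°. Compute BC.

When two sides and the included angle are known, the law of cosines gives the third side.
c^2 = a^2 + b^2 - 2ab cos(C) generalizes the Pythagorean theorem to non-right triangles.
Here: BC^2 = 64 + 400 - 320*(-sqrt(3)/2) = 160*sqrt(3) + 464
BC = 4*sqrt(10*sqrt(3) + 29)

4*sqrt(10*sqrt(3) + 29)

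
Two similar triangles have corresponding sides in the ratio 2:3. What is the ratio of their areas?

The ratio of areas of similar triangles equals the square of the side ratio.
Side ratio = 2:3
Area ratio = (2/3)^2 = 4/9 = 4:9

4:9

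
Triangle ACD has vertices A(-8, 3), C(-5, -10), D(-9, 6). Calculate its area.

Using the Shoelace formula for a triangle:
Area = (1/2)|x0(y1 - y2) + x1(y2 - y0) + x2(y0 - y1)|
Area = (1/2)|-8(-10 - 6) + -5(6 - 3) + -9(3 - -10)|
Area = (1/2)|128 + -15 + -117|
Area = (1/2)|-4|
Area = (1/2)(4)
Area = 2

2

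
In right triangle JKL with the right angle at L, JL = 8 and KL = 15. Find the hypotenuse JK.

By the Pythagorean theorem: JK^2 = JL^2 + KL^2
JK^2 = 8^2 + 15^2 = 64 + 225 = 289
JK = sqrt(289) = 17

17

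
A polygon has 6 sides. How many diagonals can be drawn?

The number of diagonals in an n-gon is n(n - 3)/2.
For n = 6: 6(6 - 3)/2 = 6 × 3 / 2 = 9.

9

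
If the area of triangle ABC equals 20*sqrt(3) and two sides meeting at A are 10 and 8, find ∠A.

sin(C) = 2 * 20*sqrt(3) / (10 * 8) = sqrt(3)/2, so C = arcsin(sqrt(3)/2) = 60°.
Since sin(180° - C) = sin(C), the obtuse angle 120° gives the same area, so C = 60° or C = 120°.

60° or 120°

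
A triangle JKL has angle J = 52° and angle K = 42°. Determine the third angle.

Let angle L = x. Then 52 + 42 + x = 180.
x = 180 - 94 = 86 degrees.

86 degrees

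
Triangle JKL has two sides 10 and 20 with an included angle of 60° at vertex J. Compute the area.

Area = (1/2) * JK * JL * sin(J)
Area = (1/2) * 10 * 20 * sin(60°)
Area = (1/2) * 10 * 20 * sqrt(3)/2
Area = 50*sqrt(3)

50*sqrt(3)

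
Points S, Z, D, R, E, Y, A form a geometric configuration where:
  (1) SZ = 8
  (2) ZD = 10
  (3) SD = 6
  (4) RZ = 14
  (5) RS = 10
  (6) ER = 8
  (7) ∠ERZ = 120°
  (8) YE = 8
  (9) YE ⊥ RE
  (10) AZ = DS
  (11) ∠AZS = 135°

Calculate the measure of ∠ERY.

Step 1: By the law of cosines on triangle REY: RY² = 8² + 8² − 2·8·8·cos(90°) = 128, so RY = 8·√2.
Step 2: By the inverse law of cosines on triangle ERY: cos(∠ERY) = (8² + (8·√2)² − 8²) / (2·8·8·√2) = 128/181.02 = 0.7071, so ∠ERY = 45°.

Therefore, the measure of angle ∠ERY = 45°.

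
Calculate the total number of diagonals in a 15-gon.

Total line segments between 15 vertices = C(15,2) = 105.
Subtract the 15 sides: 105 - 15 = 90 diagonals.

90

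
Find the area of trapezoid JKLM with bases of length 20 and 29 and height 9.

Area = (20 + 29) * 9 / 2 = 441 / 2 = 441/2

441/2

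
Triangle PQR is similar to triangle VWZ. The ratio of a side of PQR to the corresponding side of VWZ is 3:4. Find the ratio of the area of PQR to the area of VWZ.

Area scales with the square of linear dimensions. If every length is multiplied by 3/4, then the area is multiplied by (3/4)^2 = 9/16.
The area ratio is 9:16.

9:16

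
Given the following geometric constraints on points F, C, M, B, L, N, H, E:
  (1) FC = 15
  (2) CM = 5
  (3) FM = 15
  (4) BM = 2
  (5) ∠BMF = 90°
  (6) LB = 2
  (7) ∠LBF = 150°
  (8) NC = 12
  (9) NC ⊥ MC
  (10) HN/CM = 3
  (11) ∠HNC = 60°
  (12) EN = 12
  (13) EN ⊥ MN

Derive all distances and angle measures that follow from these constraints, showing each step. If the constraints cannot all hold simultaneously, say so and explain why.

The constraints are consistent.

From the given relations:
  HN = 3·CM = 3·5 = 15

Step 1: From FM = 15, MB = 2, and ∠FMB = 90°, by the law of cosines:
  FB² = FM² + MB² - 2·FM·MB·cos(90°) = 225 + 4 - 0 = 229
  FB ≈ 15.13

Step 2: From CN = 12, NH = 15, and ∠CNH = 60°, by the law of cosines:
  CH² = CN² + NH² - 2·CN·NH·cos(60°) = 144 + 225 - 180 = 189
  CH = 3·√21

Step 3: From MC = 5, CN = 12, and ∠MCN = 90°, by the law of cosines:
  MN² = MC² + CN² - 2·MC·CN·cos(90°) = 25 + 144 - 0 = 169
  MN = 13

Step 4: From FC = 15, FM = 15, CM = 5, by the inverse law of cosines:
  cos(∠CFM) = (FC² + FM² - CM²) / (2·FC·FM)
  ∠CFM = 19.19°

Step 5: From CF = 15, CM = 5, FM = 15, by the inverse law of cosines:
  cos(∠FCM) = (CF² + CM² - FM²) / (2·CF·CM)
  ∠FCM = 80.41°

Step 6: From MC = 5, MF = 15, CF = 15, by the inverse law of cosines:
  cos(∠CMF) = (MC² + MF² - CF²) / (2·MC·MF)
  ∠CMF = 80.41°

Step 7: From FB = 15.13, BL = 2, and ∠FBL = 150°, by the law of cosines:
  FL² = FB² + BL² - 2·FB·BL·cos(150°) = 229 + 4 + 52.42 = 285.4
  FL ≈ 16.89

Step 8: From MN = 13, NE = 12, and ∠MNE = 90°, by the law of cosines:
  ME² = MN² + NE² - 2·MN·NE·cos(90°) = 169 + 144 - 0 = 313
  ME ≈ 17.69

Step 9: From FB = 15.13, FM = 15, BM = 2, by the inverse law of cosines:
  cos(∠BFM) = (FB² + FM² - BM²) / (2·FB·FM)
  ∠BFM = 7.59°

Step 10: From CH = 3·√21, CN = 12, HN = 15, by the inverse law of cosines:
  cos(∠HCN) = (CH² + CN² - HN²) / (2·CH·CN)
  ∠HCN = 70.89°

Step 11: From MC = 5, MN = 13, CN = 12, by the inverse law of cosines:
  cos(∠CMN) = (MC² + MN² - CN²) / (2·MC·MN)
  ∠CMN = 67.38°

Step 12: From BF = 15.13, BM = 2, FM = 15, by the inverse law of cosines:
  cos(∠FBM) = (BF² + BM² - FM²) / (2·BF·BM)
  ∠FBM = 82.41°

Step 13: From NC = 12, NM = 13, CM = 5, by the inverse law of cosines:
  cos(∠CNM) = (NC² + NM² - CM²) / (2·NC·NM)
  ∠CNM = 22.62°

Step 14: From HC = 3·√21, HN = 15, CN = 12, by the inverse law of cosines:
  cos(∠CHN) = (HC² + HN² - CN²) / (2·HC·HN)
  ∠CHN = 49.11°

Step 15: From FB = 15.13, FL = 16.89, BL = 2, by the inverse law of cosines:
  cos(∠BFL) = (FB² + FL² - BL²) / (2·FB·FL)
  ∠BFL = 3.39°

Step 16: From ME = 17.69, MN = 13, EN = 12, by the inverse law of cosines:
  cos(∠EMN) = (ME² + MN² - EN²) / (2·ME·MN)
  ∠EMN = 42.71°

Step 17: From LB = 2, LF = 16.89, BF = 15.13, by the inverse law of cosines:
  cos(∠BLF) = (LB² + LF² - BF²) / (2·LB·LF)
  ∠BLF = 26.61°

Step 18: From EM = 17.69, EN = 12, MN = 13, by the inverse law of cosines:
  cos(∠MEN) = (EM² + EN² - MN²) / (2·EM·EN)
  ∠MEN = 47.29°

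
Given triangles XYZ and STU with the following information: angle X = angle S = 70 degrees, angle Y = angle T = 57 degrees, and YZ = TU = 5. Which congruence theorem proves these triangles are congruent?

The given information provides:
angle X = angle S = 70 degrees, angle Y = angle T = 57 degrees, and YZ = TU = 5
This matches the AAS congruence theorem.
Two pairs of corresponding angles and a non-included side are equal (Angle-Angle-Side).

AAS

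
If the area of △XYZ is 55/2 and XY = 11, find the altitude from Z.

Rearranging the area formula Area = (1/2) * base * height:
height = 2 * Area / base = 2 * 55/2 / 11 = 5.

5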